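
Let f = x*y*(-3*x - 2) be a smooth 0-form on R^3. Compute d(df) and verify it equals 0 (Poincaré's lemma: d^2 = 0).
d(df) = 0

Step 1: df = sum_i (∂f/∂x_i) dx_i = (2*y*(-3*x - 1)) dx + (x*(-3*x - 2)) dy + (0) dz.
Step 2: Apply d again. Using the 1-form formula, the coefficient of dx ∧ dy in d(df) is ∂^2 f/∂x ∂y - ∂^2 f/∂y ∂x = (-6*x - 2) - (-6*x - 2) = 0 (equality of mixed partials for smooth f).
Similarly for dx ∧ dz and dy ∧ dz — all coefficients vanish. So d(df) = 0.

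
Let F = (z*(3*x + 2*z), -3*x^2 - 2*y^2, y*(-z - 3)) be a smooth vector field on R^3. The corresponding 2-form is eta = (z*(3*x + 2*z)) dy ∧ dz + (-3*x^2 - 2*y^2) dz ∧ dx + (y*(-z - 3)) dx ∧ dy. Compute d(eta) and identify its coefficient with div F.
d(eta) = (-5*y + 3*z) dx ∧ dy ∧ dz; div F = -5*y + 3*z

For a 2-form in R^3 of the form above, applying d gives a 3-form with coefficient ∂P/∂x + ∂Q/∂y + ∂R/∂z:
  ∂P/∂x = 3*z
  ∂Q/∂y = -4*y
  ∂R/∂z = -y
Sum = -5*y + 3*z, which is exactly div F.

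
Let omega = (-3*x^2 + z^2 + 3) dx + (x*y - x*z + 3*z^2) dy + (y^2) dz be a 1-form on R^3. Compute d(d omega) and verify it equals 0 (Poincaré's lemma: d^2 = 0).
d(d omega) = 0

Step 1: d omega = sum_{i<j} (∂f_j/∂x_i - ∂f_i/∂x_j) dx_i ∧ dx_j:
  coeff of dx ∧ dy: y - z
  coeff of dx ∧ dz: -2*z
  coeff of dy ∧ dz: x + 2*y - 6*z
Step 2: Apply d again to each 2-form coefficient. The only possible 3-form in R^3 is dx ∧ dy ∧ dz, with coefficient
  ∂(coeff of dy∧dz)/∂x - ∂(coeff of dx∧dz)/∂y + ∂(coeff of dx∧dy)/∂z
  = ∂/∂x (x + 2*y - 6*z) - ∂/∂y (-2*z) + ∂/∂z (y - z).
Each of these terms simplifies to sums of mixed partials that cancel in pairs. The result is 0 (by equality of mixed partials for smooth functions — Schwarz / Clairaut).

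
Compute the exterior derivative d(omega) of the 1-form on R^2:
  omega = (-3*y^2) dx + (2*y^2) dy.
d(omega) = (6*y) dx ∧ dy

For a 1-form omega = sum_i f_i dx_i, the exterior derivative is
  d(omega) = sum_{i < j} (∂f_j/∂x_i - ∂f_i/∂x_j) dx_i ∧ dx_j.
  coefficient of dx ∧ dy: ∂f_2/∂x - ∂f_1/∂y = ∂(2*y^2)/∂x - ∂(-3*y^2)/∂y = 6*y
Assembling: d(omega) = (6*y) dx ∧ dy.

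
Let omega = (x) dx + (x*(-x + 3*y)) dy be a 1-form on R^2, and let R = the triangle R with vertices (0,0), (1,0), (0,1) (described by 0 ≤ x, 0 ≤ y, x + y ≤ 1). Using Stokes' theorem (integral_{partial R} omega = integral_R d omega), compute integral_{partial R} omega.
integral_(partial R) omega = 1/6

Stokes: integral_partial_R omega = integral_R d omega with d omega = (∂Q/∂x - ∂P/∂y) dx ∧ dy.
  ∂Q/∂x = -2*x + 3*y
  ∂P/∂y = 0
  integrand = ∂Q/∂x - ∂P/∂y = -2*x + 3*y.
Integrating over R: integral_0^1 integral_0^{1-x} (-2*x + 3*y) dy dx = 1/6.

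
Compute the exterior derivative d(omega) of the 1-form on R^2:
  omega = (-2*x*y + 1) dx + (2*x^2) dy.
d(omega) = (6*x) dx ∧ dy

For a 1-form omega = sum_i f_i dx_i, the exterior derivative is
  d(omega) = sum_{i < j} (∂f_j/∂x_i - ∂f_i/∂x_j) dx_i ∧ dx_j.
  coefficient of dx ∧ dy: ∂f_2/∂x - ∂f_1/∂y = ∂(2*x^2)/∂x - ∂(-2*x*y + 1)/∂y = 6*x
Assembling: d(omega) = (6*x) dx ∧ dy.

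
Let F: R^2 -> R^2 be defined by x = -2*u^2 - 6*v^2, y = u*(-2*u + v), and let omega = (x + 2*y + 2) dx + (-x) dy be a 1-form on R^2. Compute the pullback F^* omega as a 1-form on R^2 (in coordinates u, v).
F^* omega = (16*u^3 - 6*u^2*v - 8*u + 6*v^3) du + (2*u^3 + 72*u^2*v - 18*u*v^2 + 72*v^3 - 24*v) dv

Using F^*(f dg) = (f ∘ F) d(g ∘ F), substitute each coordinate x_i by F_i(u, v) in f_i, and replace dx_i by d F_i = (∂F_i/∂u) du + (∂F_i/∂v) dv.
  For the x component: f_1(F) = -6*u^2 + 2*u*v - 6*v^2 + 2; d F_1 = (-4*u) du + (-12*v) dv
  For the y component: f_2(F) = 2*u^2 + 6*v^2; d F_2 = (-4*u + v) du + (u) dv
Combining and collecting du, dv coefficients:
  coeff of du: 16*u^3 - 6*u^2*v - 8*u + 6*v^3
  coeff of dv: 2*u^3 + 72*u^2*v - 18*u*v^2 + 72*v^3 - 24*v
F^* omega = (16*u^3 - 6*u^2*v - 8*u + 6*v^3) du + (2*u^3 + 72*u^2*v - 18*u*v^2 + 72*v^3 - 24*v) dv.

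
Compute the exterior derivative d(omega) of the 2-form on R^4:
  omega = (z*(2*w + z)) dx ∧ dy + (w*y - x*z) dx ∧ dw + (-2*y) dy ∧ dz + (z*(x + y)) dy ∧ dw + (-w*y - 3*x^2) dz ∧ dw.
d(omega) = (2*w + 2*z) dx ∧ dy ∧ dz + (-w + 3*z) dx ∧ dy ∧ dw + (-5*x) dx ∧ dz ∧ dw + (-w - x - y) dy ∧ dz ∧ dw

For a 2-form omega = sum_{i<j} g_{ij} dx_i ∧ dx_j, the exterior derivative is
  d(omega) = sum_{i<j} d(g_{ij}) ∧ dx_i ∧ dx_j = sum_{i<j, k} (∂g_{ij}/∂x_k) dx_k ∧ dx_i ∧ dx_j.
Expand each term, using dx_k ∧ dx_i ∧ dx_j = sgn(permutation) dx_{(a)} ∧ dx_{(b)} ∧ dx_{(c)} with (a < b < c) sorted:
  d(z*(2*w + z)) includes (∂/∂z)(z*(2*w + z)) dz = (2*w + 2*z) dz, which multiplied by dx ∧ dy gives (2*w + 2*z) dx ∧ dy ∧ dz
  d(z*(2*w + z)) includes (∂/∂w)(z*(2*w + z)) dw = (2*z) dw, which multiplied by dx ∧ dy gives (2*z) dx ∧ dy ∧ dw
  d(w*y - x*z) includes (∂/∂y)(w*y - x*z) dy = (w) dy, which multiplied by dx ∧ dw gives (-w) dx ∧ dy ∧ dw
  d(w*y - x*z) includes (∂/∂z)(w*y - x*z) dz = (-x) dz, which multiplied by dx ∧ dw gives (x) dx ∧ dz ∧ dw
  d(z*(x + y)) includes (∂/∂x)(z*(x + y)) dx = (z) dx, which multiplied by dy ∧ dw gives (z) dx ∧ dy ∧ dw
  d(z*(x + y)) includes (∂/∂z)(z*(x + y)) dz = (x + y) dz, which multiplied by dy ∧ dw gives (-x - y) dy ∧ dz ∧ dw
  d(-w*y - 3*x^2) includes (∂/∂x)(-w*y - 3*x^2) dx = (-6*x) dx, which multiplied by dz ∧ dw gives (-6*x) dx ∧ dz ∧ dw
  d(-w*y - 3*x^2) includes (∂/∂y)(-w*y - 3*x^2) dy = (-w) dy, which multiplied by dz ∧ dw gives (-w) dy ∧ dz ∧ dw
Collecting like 3-forms: d(omega) = (2*w + 2*z) dx ∧ dy ∧ dz + (-w + 3*z) dx ∧ dy ∧ dw + (-5*x) dx ∧ dz ∧ dw + (-w - x - y) dy ∧ dz ∧ dw.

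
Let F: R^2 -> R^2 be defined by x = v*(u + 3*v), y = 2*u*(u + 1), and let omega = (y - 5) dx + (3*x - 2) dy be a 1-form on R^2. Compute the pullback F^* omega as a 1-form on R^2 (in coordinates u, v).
F^* omega = (14*u^2*v + 36*u*v^2 + 8*u*v - 8*u + 18*v^2 - 5*v - 4) du + (2*u^3 + 12*u^2*v + 2*u^2 + 12*u*v - 5*u - 30*v) dv

Using F^*(f dg) = (f ∘ F) d(g ∘ F), substitute each coordinate x_i by F_i(u, v) in f_i, and replace dx_i by d F_i = (∂F_i/∂u) du + (∂F_i/∂v) dv.
  For the x component: f_1(F) = 2*u^2 + 2*u - 5; d F_1 = (v) du + (u + 6*v) dv
  For the y component: f_2(F) = 3*u*v + 9*v^2 - 2; d F_2 = (4*u + 2) du + (0) dv
Combining and collecting du, dv coefficients:
  coeff of du: 14*u^2*v + 36*u*v^2 + 8*u*v - 8*u + 18*v^2 - 5*v - 4
  coeff of dv: 2*u^3 + 12*u^2*v + 2*u^2 + 12*u*v - 5*u - 30*v
F^* omega = (14*u^2*v + 36*u*v^2 + 8*u*v - 8*u + 18*v^2 - 5*v - 4) du + (2*u^3 + 12*u^2*v + 2*u^2 + 12*u*v - 5*u - 30*v) dv.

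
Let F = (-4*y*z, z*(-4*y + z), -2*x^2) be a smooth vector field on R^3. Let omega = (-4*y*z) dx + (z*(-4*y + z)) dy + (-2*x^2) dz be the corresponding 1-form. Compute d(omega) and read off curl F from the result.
d(omega) = (4*y - 2*z) dy ∧ dz + (4*x - 4*y) dz ∧ dx + (4*z) dx ∧ dy; curl F = (4*y - 2*z, 4*x - 4*y, 4*z)

d omega = sum_{i<j} (∂f_j/∂x_i - ∂f_i/∂x_j) dx_i ∧ dx_j. Under the identification (dy ∧ dz, dz ∧ dx, dx ∧ dy) ↔ (e_x, e_y, e_z), the coefficients are exactly the components of curl F. Compute:
  ∂R/∂y - ∂Q/∂z = (0) - (-4*y + 2*z) = 4*y - 2*z
  ∂P/∂z - ∂R/∂x = (-4*y) - (-4*x) = 4*x - 4*y
  ∂Q/∂x - ∂P/∂y = (0) - (-4*z) = 4*z.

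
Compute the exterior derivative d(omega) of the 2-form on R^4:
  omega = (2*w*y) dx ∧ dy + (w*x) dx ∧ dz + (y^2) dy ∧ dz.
d(omega) = (2*y) dx ∧ dy ∧ dw + (x) dx ∧ dz ∧ dw

For a 2-form omega = sum_{i<j} g_{ij} dx_i ∧ dx_j, the exterior derivative is
  d(omega) = sum_{i<j} d(g_{ij}) ∧ dx_i ∧ dx_j = sum_{i<j, k} (∂g_{ij}/∂x_k) dx_k ∧ dx_i ∧ dx_j.
Expand each term, using dx_k ∧ dx_i ∧ dx_j = sgn(permutation) dx_{(a)} ∧ dx_{(b)} ∧ dx_{(c)} with (a < b < c) sorted:
  d(2*w*y) includes (∂/∂w)(2*w*y) dw = (2*y) dw, which multiplied by dx ∧ dy gives (2*y) dx ∧ dy ∧ dw
  d(w*x) includes (∂/∂w)(w*x) dw = (x) dw, which multiplied by dx ∧ dz gives (x) dx ∧ dz ∧ dw
Collecting like 3-forms: d(omega) = (2*y) dx ∧ dy ∧ dw + (x) dx ∧ dz ∧ dw.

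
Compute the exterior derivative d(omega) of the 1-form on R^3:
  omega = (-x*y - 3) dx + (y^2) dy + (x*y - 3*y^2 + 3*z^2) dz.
d(omega) = (x) dx ∧ dy + (y) dx ∧ dz + (x - 6*y) dy ∧ dz

For a 1-form omega = sum_i f_i dx_i, the exterior derivative is
  d(omega) = sum_{i < j} (∂f_j/∂x_i - ∂f_i/∂x_j) dx_i ∧ dx_j.
  coefficient of dx ∧ dy: ∂f_2/∂x - ∂f_1/∂y = ∂(y^2)/∂x - ∂(-x*y - 3)/∂y = x
  coefficient of dx ∧ dz: ∂f_3/∂x - ∂f_1/∂z = ∂(x*y - 3*y^2 + 3*z^2)/∂x - ∂(-x*y - 3)/∂z = y
  coefficient of dy ∧ dz: ∂f_3/∂y - ∂f_2/∂z = ∂(x*y - 3*y^2 + 3*z^2)/∂y - ∂(y^2)/∂z = x - 6*y
Assembling: d(omega) = (x) dx ∧ dy + (y) dx ∧ dz + (x - 6*y) dy ∧ dz.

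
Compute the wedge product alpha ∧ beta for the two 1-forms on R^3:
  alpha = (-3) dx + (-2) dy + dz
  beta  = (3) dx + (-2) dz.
alpha ∧ beta = (3) dx ∧ dz + (6) dx ∧ dy + (4) dy ∧ dz

Distribute the wedge, using dx_i ∧ dx_j = -dx_j ∧ dx_i and dx_i ∧ dx_i = 0. For each pair (i, j) with i < j, the coefficient of dx_i ∧ dx_j in alpha ∧ beta is (alpha_i * beta_j - alpha_j * beta_i). Collecting: alpha ∧ beta = (3) dx ∧ dz + (6) dx ∧ dy + (4) dy ∧ dz.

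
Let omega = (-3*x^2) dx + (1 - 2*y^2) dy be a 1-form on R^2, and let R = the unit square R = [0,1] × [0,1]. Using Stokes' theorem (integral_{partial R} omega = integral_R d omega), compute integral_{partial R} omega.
integral_(partial R) omega = 0

Stokes: integral_partial_R omega = integral_R d omega with d omega = (∂Q/∂x - ∂P/∂y) dx ∧ dy.
  ∂Q/∂x = 0
  ∂P/∂y = 0
  integrand = ∂Q/∂x - ∂P/∂y = 0.
Integrating over R: integral_0^1 integral_0^1 (0) dx dy = 0.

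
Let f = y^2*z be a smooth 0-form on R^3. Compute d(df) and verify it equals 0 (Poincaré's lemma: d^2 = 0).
d(df) = 0

Step 1: df = sum_i (∂f/∂x_i) dx_i = (0) dx + (2*y*z) dy + (y^2) dz.
Step 2: Apply d again. Using the 1-form formula, the coefficient of dx ∧ dy in d(df) is ∂^2 f/∂x ∂y - ∂^2 f/∂y ∂x = (0) - (0) = 0 (equality of mixed partials for smooth f).
Similarly for dx ∧ dz and dy ∧ dz — all coefficients vanish. So d(df) = 0.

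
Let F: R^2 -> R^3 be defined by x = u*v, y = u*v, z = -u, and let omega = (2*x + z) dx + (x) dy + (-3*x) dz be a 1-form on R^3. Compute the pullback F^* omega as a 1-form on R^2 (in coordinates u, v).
F^* omega = (u*v*(3*v + 2)) du + (u^2*(3*v - 1)) dv

Using F^*(f dg) = (f ∘ F) d(g ∘ F), substitute each coordinate x_i by F_i(u, v) in f_i, and replace dx_i by d F_i = (∂F_i/∂u) du + (∂F_i/∂v) dv.
  For the x component: f_1(F) = u*(2*v - 1); d F_1 = (v) du + (u) dv
  For the y component: f_2(F) = u*v; d F_2 = (v) du + (u) dv
  For the z component: f_3(F) = -3*u*v; d F_3 = (-1) du + (0) dv
Combining and collecting du, dv coefficients:
  coeff of du: u*v*(3*v + 2)
  coeff of dv: u^2*(3*v - 1)
F^* omega = (u*v*(3*v + 2)) du + (u^2*(3*v - 1)) dv.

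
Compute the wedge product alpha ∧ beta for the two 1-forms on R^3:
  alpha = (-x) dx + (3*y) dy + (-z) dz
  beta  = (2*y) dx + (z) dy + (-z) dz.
alpha ∧ beta = (-x*z - 6*y^2) dx ∧ dy + (z*(x + 2*y)) dx ∧ dz + (z*(-3*y + z)) dy ∧ dz

Distribute the wedge, using dx_i ∧ dx_j = -dx_j ∧ dx_i and dx_i ∧ dx_i = 0. For each pair (i, j) with i < j, the coefficient of dx_i ∧ dx_j in alpha ∧ beta is (alpha_i * beta_j - alpha_j * beta_i). Collecting: alpha ∧ beta = (-x*z - 6*y^2) dx ∧ dy + (z*(x + 2*y)) dx ∧ dz + (z*(-3*y + z)) dy ∧ dz.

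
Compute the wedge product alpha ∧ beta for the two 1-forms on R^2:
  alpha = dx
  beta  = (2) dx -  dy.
alpha ∧ beta = (-1) dx ∧ dy

Distribute the wedge, using dx_i ∧ dx_j = -dx_j ∧ dx_i and dx_i ∧ dx_i = 0. For each pair (i, j) with i < j, the coefficient of dx_i ∧ dx_j in alpha ∧ beta is (alpha_i * beta_j - alpha_j * beta_i). Collecting: alpha ∧ beta = (-1) dx ∧ dy.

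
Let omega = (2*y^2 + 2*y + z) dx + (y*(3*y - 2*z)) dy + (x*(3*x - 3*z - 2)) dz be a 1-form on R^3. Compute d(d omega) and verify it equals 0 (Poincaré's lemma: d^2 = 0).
d(d omega) = 0

Step 1: d omega = sum_{i<j} (∂f_j/∂x_i - ∂f_i/∂x_j) dx_i ∧ dx_j:
  coeff of dx ∧ dy: -4*y - 2
  coeff of dx ∧ dz: 6*x - 3*z - 3
  coeff of dy ∧ dz: 2*y
Step 2: Apply d again to each 2-form coefficient. The only possible 3-form in R^3 is dx ∧ dy ∧ dz, with coefficient
  ∂(coeff of dy∧dz)/∂x - ∂(coeff of dx∧dz)/∂y + ∂(coeff of dx∧dy)/∂z
  = ∂/∂x (2*y) - ∂/∂y (6*x - 3*z - 3) + ∂/∂z (-4*y - 2).
Each of these terms simplifies to sums of mixed partials that cancel in pairs. The result is 0 (by equality of mixed partials for smooth functions — Schwarz / Clairaut).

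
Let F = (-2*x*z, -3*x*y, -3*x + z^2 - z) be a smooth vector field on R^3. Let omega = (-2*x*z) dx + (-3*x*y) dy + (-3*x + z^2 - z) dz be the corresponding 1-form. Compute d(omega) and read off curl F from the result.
d(omega) = (0) dy ∧ dz + (3 - 2*x) dz ∧ dx + (-3*y) dx ∧ dy; curl F = (0, 3 - 2*x, -3*y)

d omega = sum_{i<j} (∂f_j/∂x_i - ∂f_i/∂x_j) dx_i ∧ dx_j. Under the identification (dy ∧ dz, dz ∧ dx, dx ∧ dy) ↔ (e_x, e_y, e_z), the coefficients are exactly the components of curl F. Compute:
  ∂R/∂y - ∂Q/∂z = (0) - (0) = 0
  ∂P/∂z - ∂R/∂x = (-2*x) - (-3) = 3 - 2*x
  ∂Q/∂x - ∂P/∂y = (-3*y) - (0) = -3*y.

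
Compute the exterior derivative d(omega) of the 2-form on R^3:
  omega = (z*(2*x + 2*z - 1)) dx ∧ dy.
d(omega) = (2*x + 4*z - 1) dx ∧ dy ∧ dz

For a 2-form omega = sum_{i<j} g_{ij} dx_i ∧ dx_j, the exterior derivative is
  d(omega) = sum_{i<j} d(g_{ij}) ∧ dx_i ∧ dx_j = sum_{i<j, k} (∂g_{ij}/∂x_k) dx_k ∧ dx_i ∧ dx_j.
Expand each term, using dx_k ∧ dx_i ∧ dx_j = sgn(permutation) dx_{(a)} ∧ dx_{(b)} ∧ dx_{(c)} with (a < b < c) sorted:
  d(z*(2*x + 2*z - 1)) includes (∂/∂z)(z*(2*x + 2*z - 1)) dz = (2*x + 4*z - 1) dz, which multiplied by dx ∧ dy gives (2*x + 4*z - 1) dx ∧ dy ∧ dz
Collecting like 3-forms: d(omega) = (2*x + 4*z - 1) dx ∧ dy ∧ dz.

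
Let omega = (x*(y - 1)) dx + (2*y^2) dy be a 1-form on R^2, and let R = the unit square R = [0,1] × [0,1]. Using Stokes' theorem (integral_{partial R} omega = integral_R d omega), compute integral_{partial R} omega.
integral_(partial R) omega = -1/2

Stokes: integral_partial_R omega = integral_R d omega with d omega = (∂Q/∂x - ∂P/∂y) dx ∧ dy.
  ∂Q/∂x = 0
  ∂P/∂y = x
  integrand = ∂Q/∂x - ∂P/∂y = -x.
Integrating over R: integral_0^1 integral_0^1 (-x) dx dy = -1/2.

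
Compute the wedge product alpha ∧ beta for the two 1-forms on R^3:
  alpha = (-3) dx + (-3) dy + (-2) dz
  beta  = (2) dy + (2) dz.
alpha ∧ beta = (-6) dx ∧ dy + (-6) dx ∧ dz + (-2) dy ∧ dz

Distribute the wedge, using dx_i ∧ dx_j = -dx_j ∧ dx_i and dx_i ∧ dx_i = 0. For each pair (i, j) with i < j, the coefficient of dx_i ∧ dx_j in alpha ∧ beta is (alpha_i * beta_j - alpha_j * beta_i). Collecting: alpha ∧ beta = (-6) dx ∧ dy + (-6) dx ∧ dz + (-2) dy ∧ dz.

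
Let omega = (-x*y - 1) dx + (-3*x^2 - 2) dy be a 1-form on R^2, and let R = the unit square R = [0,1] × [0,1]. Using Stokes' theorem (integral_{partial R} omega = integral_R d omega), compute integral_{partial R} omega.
integral_(partial R) omega = -5/2

Stokes: integral_partial_R omega = integral_R d omega with d omega = (∂Q/∂x - ∂P/∂y) dx ∧ dy.
  ∂Q/∂x = -6*x
  ∂P/∂y = -x
  integrand = ∂Q/∂x - ∂P/∂y = -5*x.
Integrating over R: integral_0^1 integral_0^1 (-5*x) dx dy = -5/2.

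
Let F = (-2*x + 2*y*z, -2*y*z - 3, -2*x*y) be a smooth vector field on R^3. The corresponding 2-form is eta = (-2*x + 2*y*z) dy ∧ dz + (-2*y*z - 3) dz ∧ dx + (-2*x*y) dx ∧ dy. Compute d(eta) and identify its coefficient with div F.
d(eta) = (-2*z - 2) dx ∧ dy ∧ dz; div F = -2*z - 2

For a 2-form in R^3 of the form above, applying d gives a 3-form with coefficient ∂P/∂x + ∂Q/∂y + ∂R/∂z:
  ∂P/∂x = -2
  ∂Q/∂y = -2*z
  ∂R/∂z = 0
Sum = -2*z - 2, which is exactly div F.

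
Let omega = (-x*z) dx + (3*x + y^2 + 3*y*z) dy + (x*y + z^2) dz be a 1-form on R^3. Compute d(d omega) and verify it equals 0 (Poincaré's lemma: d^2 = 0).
d(d omega) = 0

Step 1: d omega = sum_{i<j} (∂f_j/∂x_i - ∂f_i/∂x_j) dx_i ∧ dx_j:
  coeff of dx ∧ dy: 3
  coeff of dx ∧ dz: x + y
  coeff of dy ∧ dz: x - 3*y
Step 2: Apply d again to each 2-form coefficient. The only possible 3-form in R^3 is dx ∧ dy ∧ dz, with coefficient
  ∂(coeff of dy∧dz)/∂x - ∂(coeff of dx∧dz)/∂y + ∂(coeff of dx∧dy)/∂z
  = ∂/∂x (x - 3*y) - ∂/∂y (x + y) + ∂/∂z (3).
Each of these terms simplifies to sums of mixed partials that cancel in pairs. The result is 0 (by equality of mixed partials for smooth functions — Schwarz / Clairaut).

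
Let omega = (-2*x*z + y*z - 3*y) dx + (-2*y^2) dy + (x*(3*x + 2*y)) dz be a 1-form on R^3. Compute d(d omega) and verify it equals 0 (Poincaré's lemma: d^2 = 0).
d(d omega) = 0

Step 1: d omega = sum_{i<j} (∂f_j/∂x_i - ∂f_i/∂x_j) dx_i ∧ dx_j:
  coeff of dx ∧ dy: 3 - z
  coeff of dx ∧ dz: 8*x + y
  coeff of dy ∧ dz: 2*x
Step 2: Apply d again to each 2-form coefficient. The only possible 3-form in R^3 is dx ∧ dy ∧ dz, with coefficient
  ∂(coeff of dy∧dz)/∂x - ∂(coeff of dx∧dz)/∂y + ∂(coeff of dx∧dy)/∂z
  = ∂/∂x (2*x) - ∂/∂y (8*x + y) + ∂/∂z (3 - z).
Each of these terms simplifies to sums of mixed partials that cancel in pairs. The result is 0 (by equality of mixed partials for smooth functions — Schwarz / Clairaut).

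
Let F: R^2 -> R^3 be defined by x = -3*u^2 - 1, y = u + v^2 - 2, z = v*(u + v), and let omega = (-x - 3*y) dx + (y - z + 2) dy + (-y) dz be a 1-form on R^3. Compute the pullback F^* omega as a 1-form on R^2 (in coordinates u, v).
F^* omega = (-18*u^3 + 18*u^2 + 18*u*v^2 - 2*u*v - 41*u - v^3 + 2*v) du + (-u^2 - 3*u*v^2 + 2*u - 2*v^3 + 4*v) dv

Using F^*(f dg) = (f ∘ F) d(g ∘ F), substitute each coordinate x_i by F_i(u, v) in f_i, and replace dx_i by d F_i = (∂F_i/∂u) du + (∂F_i/∂v) dv.
  For the x component: f_1(F) = 3*u^2 - 3*u - 3*v^2 + 7; d F_1 = (-6*u) du + (0) dv
  For the y component: f_2(F) = u*(1 - v); d F_2 = (1) du + (2*v) dv
  For the z component: f_3(F) = -u - v^2 + 2; d F_3 = (v) du + (u + 2*v) dv
Combining and collecting du, dv coefficients:
  coeff of du: -18*u^3 + 18*u^2 + 18*u*v^2 - 2*u*v - 41*u - v^3 + 2*v
  coeff of dv: -u^2 - 3*u*v^2 + 2*u - 2*v^3 + 4*v
F^* omega = (-18*u^3 + 18*u^2 + 18*u*v^2 - 2*u*v - 41*u - v^3 + 2*v) du + (-u^2 - 3*u*v^2 + 2*u - 2*v^3 + 4*v) dv.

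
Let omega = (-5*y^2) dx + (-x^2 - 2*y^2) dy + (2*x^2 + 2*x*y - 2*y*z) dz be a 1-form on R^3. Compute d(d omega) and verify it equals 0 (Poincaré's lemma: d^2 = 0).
d(d omega) = 0

Step 1: d omega = sum_{i<j} (∂f_j/∂x_i - ∂f_i/∂x_j) dx_i ∧ dx_j:
  coeff of dx ∧ dy: -2*x + 10*y
  coeff of dx ∧ dz: 4*x + 2*y
  coeff of dy ∧ dz: 2*x - 2*z
Step 2: Apply d again to each 2-form coefficient. The only possible 3-form in R^3 is dx ∧ dy ∧ dz, with coefficient
  ∂(coeff of dy∧dz)/∂x - ∂(coeff of dx∧dz)/∂y + ∂(coeff of dx∧dy)/∂z
  = ∂/∂x (2*x - 2*z) - ∂/∂y (4*x + 2*y) + ∂/∂z (-2*x + 10*y).
Each of these terms simplifies to sums of mixed partials that cancel in pairs. The result is 0 (by equality of mixed partials for smooth functions — Schwarz / Clairaut).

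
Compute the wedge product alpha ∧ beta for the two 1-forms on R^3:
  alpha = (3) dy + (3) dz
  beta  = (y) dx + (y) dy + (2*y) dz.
alpha ∧ beta = (-3*y) dx ∧ dy + (3*y) dy ∧ dz + (-3*y) dx ∧ dz

Distribute the wedge, using dx_i ∧ dx_j = -dx_j ∧ dx_i and dx_i ∧ dx_i = 0. For each pair (i, j) with i < j, the coefficient of dx_i ∧ dx_j in alpha ∧ beta is (alpha_i * beta_j - alpha_j * beta_i). Collecting: alpha ∧ beta = (-3*y) dx ∧ dy + (3*y) dy ∧ dz + (-3*y) dx ∧ dz.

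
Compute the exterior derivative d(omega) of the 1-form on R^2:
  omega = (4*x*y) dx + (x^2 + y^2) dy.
d(omega) = (-2*x) dx ∧ dy

For a 1-form omega = sum_i f_i dx_i, the exterior derivative is
  d(omega) = sum_{i < j} (∂f_j/∂x_i - ∂f_i/∂x_j) dx_i ∧ dx_j.
  coefficient of dx ∧ dy: ∂f_2/∂x - ∂f_1/∂y = ∂(x^2 + y^2)/∂x - ∂(4*x*y)/∂y = -2*x
Assembling: d(omega) = (-2*x) dx ∧ dy.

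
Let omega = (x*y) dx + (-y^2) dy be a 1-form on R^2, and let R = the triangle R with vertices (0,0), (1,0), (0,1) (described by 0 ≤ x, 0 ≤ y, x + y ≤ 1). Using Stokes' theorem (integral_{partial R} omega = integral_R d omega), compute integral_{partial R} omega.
integral_(partial R) omega = -1/6

Stokes: integral_partial_R omega = integral_R d omega with d omega = (∂Q/∂x - ∂P/∂y) dx ∧ dy.
  ∂Q/∂x = 0
  ∂P/∂y = x
  integrand = ∂Q/∂x - ∂P/∂y = -x.
Integrating over R: integral_0^1 integral_0^{1-x} (-x) dy dx = -1/6.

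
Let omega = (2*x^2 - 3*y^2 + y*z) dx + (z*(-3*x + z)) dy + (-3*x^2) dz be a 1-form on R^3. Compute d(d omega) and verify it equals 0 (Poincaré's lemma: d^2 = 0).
d(d omega) = 0

Step 1: d omega = sum_{i<j} (∂f_j/∂x_i - ∂f_i/∂x_j) dx_i ∧ dx_j:
  coeff of dx ∧ dy: 6*y - 4*z
  coeff of dx ∧ dz: -6*x - y
  coeff of dy ∧ dz: 3*x - 2*z
Step 2: Apply d again to each 2-form coefficient. The only possible 3-form in R^3 is dx ∧ dy ∧ dz, with coefficient
  ∂(coeff of dy∧dz)/∂x - ∂(coeff of dx∧dz)/∂y + ∂(coeff of dx∧dy)/∂z
  = ∂/∂x (3*x - 2*z) - ∂/∂y (-6*x - y) + ∂/∂z (6*y - 4*z).
Each of these terms simplifies to sums of mixed partials that cancel in pairs. The result is 0 (by equality of mixed partials for smooth functions — Schwarz / Clairaut).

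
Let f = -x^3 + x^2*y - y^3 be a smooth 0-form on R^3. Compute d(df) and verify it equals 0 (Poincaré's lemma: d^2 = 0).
d(df) = 0

Step 1: df = sum_i (∂f/∂x_i) dx_i = (x*(-3*x + 2*y)) dx + (x^2 - 3*y^2) dy + (0) dz.
Step 2: Apply d again. Using the 1-form formula, the coefficient of dx ∧ dy in d(df) is ∂^2 f/∂x ∂y - ∂^2 f/∂y ∂x = (2*x) - (2*x) = 0 (equality of mixed partials for smooth f).
Similarly for dx ∧ dz and dy ∧ dz — all coefficients vanish. So d(df) = 0.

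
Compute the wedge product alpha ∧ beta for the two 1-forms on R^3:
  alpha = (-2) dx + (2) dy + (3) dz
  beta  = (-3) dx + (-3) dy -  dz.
alpha ∧ beta = (12) dx ∧ dy + (11) dx ∧ dz + (7) dy ∧ dz

Distribute the wedge, using dx_i ∧ dx_j = -dx_j ∧ dx_i and dx_i ∧ dx_i = 0. For each pair (i, j) with i < j, the coefficient of dx_i ∧ dx_j in alpha ∧ beta is (alpha_i * beta_j - alpha_j * beta_i). Collecting: alpha ∧ beta = (12) dx ∧ dy + (11) dx ∧ dz + (7) dy ∧ dz.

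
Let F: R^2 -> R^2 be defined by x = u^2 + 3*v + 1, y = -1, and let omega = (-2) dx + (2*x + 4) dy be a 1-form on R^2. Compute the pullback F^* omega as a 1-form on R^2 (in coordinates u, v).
F^* omega = (-4*u) du + (-6) dv

Using F^*(f dg) = (f ∘ F) d(g ∘ F), substitute each coordinate x_i by F_i(u, v) in f_i, and replace dx_i by d F_i = (∂F_i/∂u) du + (∂F_i/∂v) dv.
  For the x component: f_1(F) = -2; d F_1 = (2*u) du + (3) dv
  For the y component: f_2(F) = 2*u^2 + 6*v + 6; d F_2 = (0) du + (0) dv
Combining and collecting du, dv coefficients:
  coeff of du: -4*u
  coeff of dv: -6
F^* omega = (-4*u) du + (-6) dv.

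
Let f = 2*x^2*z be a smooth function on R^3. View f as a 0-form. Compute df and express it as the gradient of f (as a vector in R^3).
df = (4*x*z) dx + (0) dy + (2*x^2) dz; grad f = (4*x*z, 0, 2*x^2)

For a 0-form f, d f = (∂f/∂x) dx + (∂f/∂y) dy + (∂f/∂z) dz. The components of the vector representation are exactly the entries of grad f in Cartesian coordinates:
  ∂f/∂x = 4*x*z
  ∂f/∂y = 0
  ∂f/∂z = 2*x^2.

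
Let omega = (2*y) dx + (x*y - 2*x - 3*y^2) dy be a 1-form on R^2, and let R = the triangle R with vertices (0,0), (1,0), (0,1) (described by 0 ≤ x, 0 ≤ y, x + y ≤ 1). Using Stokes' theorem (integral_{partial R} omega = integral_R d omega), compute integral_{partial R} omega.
integral_(partial R) omega = -11/6

Stokes: integral_partial_R omega = integral_R d omega with d omega = (∂Q/∂x - ∂P/∂y) dx ∧ dy.
  ∂Q/∂x = y - 2
  ∂P/∂y = 2
  integrand = ∂Q/∂x - ∂P/∂y = y - 4.
Integrating over R: integral_0^1 integral_0^{1-x} (y - 4) dy dx = -11/6.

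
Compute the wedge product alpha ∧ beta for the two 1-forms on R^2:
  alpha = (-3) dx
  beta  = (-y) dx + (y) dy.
alpha ∧ beta = (-3*y) dx ∧ dy

Distribute the wedge, using dx_i ∧ dx_j = -dx_j ∧ dx_i and dx_i ∧ dx_i = 0. For each pair (i, j) with i < j, the coefficient of dx_i ∧ dx_j in alpha ∧ beta is (alpha_i * beta_j - alpha_j * beta_i). Collecting: alpha ∧ beta = (-3*y) dx ∧ dy.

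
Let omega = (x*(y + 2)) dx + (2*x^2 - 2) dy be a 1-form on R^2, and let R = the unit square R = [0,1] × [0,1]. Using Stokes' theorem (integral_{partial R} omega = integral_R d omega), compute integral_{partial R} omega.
integral_(partial R) omega = 3/2

Stokes: integral_partial_R omega = integral_R d omega with d omega = (∂Q/∂x - ∂P/∂y) dx ∧ dy.
  ∂Q/∂x = 4*x
  ∂P/∂y = x
  integrand = ∂Q/∂x - ∂P/∂y = 3*x.
Integrating over R: integral_0^1 integral_0^1 (3*x) dx dy = 3/2.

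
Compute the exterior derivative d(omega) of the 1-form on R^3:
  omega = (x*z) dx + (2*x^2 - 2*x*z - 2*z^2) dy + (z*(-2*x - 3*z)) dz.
d(omega) = (4*x - 2*z) dx ∧ dy + (-x - 2*z) dx ∧ dz + (2*x + 4*z) dy ∧ dz

For a 1-form omega = sum_i f_i dx_i, the exterior derivative is
  d(omega) = sum_{i < j} (∂f_j/∂x_i - ∂f_i/∂x_j) dx_i ∧ dx_j.
  coefficient of dx ∧ dy: ∂f_2/∂x - ∂f_1/∂y = ∂(2*x^2 - 2*x*z - 2*z^2)/∂x - ∂(x*z)/∂y = 4*x - 2*z
  coefficient of dx ∧ dz: ∂f_3/∂x - ∂f_1/∂z = ∂(z*(-2*x - 3*z))/∂x - ∂(x*z)/∂z = -x - 2*z
  coefficient of dy ∧ dz: ∂f_3/∂y - ∂f_2/∂z = ∂(z*(-2*x - 3*z))/∂y - ∂(2*x^2 - 2*x*z - 2*z^2)/∂z = 2*x + 4*z
Assembling: d(omega) = (4*x - 2*z) dx ∧ dy + (-x - 2*z) dx ∧ dz + (2*x + 4*z) dy ∧ dz.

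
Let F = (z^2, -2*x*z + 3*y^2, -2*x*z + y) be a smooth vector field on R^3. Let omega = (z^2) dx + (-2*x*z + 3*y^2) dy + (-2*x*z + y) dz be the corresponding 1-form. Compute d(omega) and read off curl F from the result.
d(omega) = (2*x + 1) dy ∧ dz + (4*z) dz ∧ dx + (-2*z) dx ∧ dy; curl F = (2*x + 1, 4*z, -2*z)

d omega = sum_{i<j} (∂f_j/∂x_i - ∂f_i/∂x_j) dx_i ∧ dx_j. Under the identification (dy ∧ dz, dz ∧ dx, dx ∧ dy) ↔ (e_x, e_y, e_z), the coefficients are exactly the components of curl F. Compute:
  ∂R/∂y - ∂Q/∂z = (1) - (-2*x) = 2*x + 1
  ∂P/∂z - ∂R/∂x = (2*z) - (-2*z) = 4*z
  ∂Q/∂x - ∂P/∂y = (-2*z) - (0) = -2*z.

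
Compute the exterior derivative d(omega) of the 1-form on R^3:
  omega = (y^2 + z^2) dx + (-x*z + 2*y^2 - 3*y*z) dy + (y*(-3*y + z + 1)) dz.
d(omega) = (-2*y - z) dx ∧ dy + (-2*z) dx ∧ dz + (x - 3*y + z + 1) dy ∧ dz

For a 1-form omega = sum_i f_i dx_i, the exterior derivative is
  d(omega) = sum_{i < j} (∂f_j/∂x_i - ∂f_i/∂x_j) dx_i ∧ dx_j.
  coefficient of dx ∧ dy: ∂f_2/∂x - ∂f_1/∂y = ∂(-x*z + 2*y^2 - 3*y*z)/∂x - ∂(y^2 + z^2)/∂y = -2*y - z
  coefficient of dx ∧ dz: ∂f_3/∂x - ∂f_1/∂z = ∂(y*(-3*y + z + 1))/∂x - ∂(y^2 + z^2)/∂z = -2*z
  coefficient of dy ∧ dz: ∂f_3/∂y - ∂f_2/∂z = ∂(y*(-3*y + z + 1))/∂y - ∂(-x*z + 2*y^2 - 3*y*z)/∂z = x - 3*y + z + 1
Assembling: d(omega) = (-2*y - z) dx ∧ dy + (-2*z) dx ∧ dz + (x - 3*y + z + 1) dy ∧ dz.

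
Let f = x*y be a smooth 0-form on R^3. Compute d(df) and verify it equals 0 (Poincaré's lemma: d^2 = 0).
d(df) = 0

Step 1: df = sum_i (∂f/∂x_i) dx_i = (y) dx + (x) dy + (0) dz.
Step 2: Apply d again. Using the 1-form formula, the coefficient of dx ∧ dy in d(df) is ∂^2 f/∂x ∂y - ∂^2 f/∂y ∂x = (1) - (1) = 0 (equality of mixed partials for smooth f).
Similarly for dx ∧ dz and dy ∧ dz — all coefficients vanish. So d(df) = 0.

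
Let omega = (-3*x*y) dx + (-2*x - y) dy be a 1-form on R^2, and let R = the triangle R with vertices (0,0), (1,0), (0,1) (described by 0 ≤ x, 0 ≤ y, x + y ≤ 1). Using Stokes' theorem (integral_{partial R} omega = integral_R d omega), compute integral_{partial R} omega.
integral_(partial R) omega = -1/2

Stokes: integral_partial_R omega = integral_R d omega with d omega = (∂Q/∂x - ∂P/∂y) dx ∧ dy.
  ∂Q/∂x = -2
  ∂P/∂y = -3*x
  integrand = ∂Q/∂x - ∂P/∂y = 3*x - 2.
Integrating over R: integral_0^1 integral_0^{1-x} (3*x - 2) dy dx = -1/2.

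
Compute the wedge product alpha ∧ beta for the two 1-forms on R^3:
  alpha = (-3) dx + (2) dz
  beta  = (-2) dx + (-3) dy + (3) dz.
alpha ∧ beta = (9) dx ∧ dy + (-5) dx ∧ dz + (6) dy ∧ dz

Distribute the wedge, using dx_i ∧ dx_j = -dx_j ∧ dx_i and dx_i ∧ dx_i = 0. For each pair (i, j) with i < j, the coefficient of dx_i ∧ dx_j in alpha ∧ beta is (alpha_i * beta_j - alpha_j * beta_i). Collecting: alpha ∧ beta = (9) dx ∧ dy + (-5) dx ∧ dz + (6) dy ∧ dz.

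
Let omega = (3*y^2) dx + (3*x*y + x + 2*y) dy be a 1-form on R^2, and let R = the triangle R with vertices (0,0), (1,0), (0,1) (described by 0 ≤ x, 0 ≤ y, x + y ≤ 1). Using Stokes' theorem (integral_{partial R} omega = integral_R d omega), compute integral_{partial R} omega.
integral_(partial R) omega = 0

Stokes: integral_partial_R omega = integral_R d omega with d omega = (∂Q/∂x - ∂P/∂y) dx ∧ dy.
  ∂Q/∂x = 3*y + 1
  ∂P/∂y = 6*y
  integrand = ∂Q/∂x - ∂P/∂y = 1 - 3*y.
Integrating over R: integral_0^1 integral_0^{1-x} (1 - 3*y) dy dx = 0.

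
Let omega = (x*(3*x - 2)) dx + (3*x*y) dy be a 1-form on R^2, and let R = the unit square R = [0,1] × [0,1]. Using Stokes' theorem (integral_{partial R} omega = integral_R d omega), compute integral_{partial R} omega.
integral_(partial R) omega = 3/2

Stokes: integral_partial_R omega = integral_R d omega with d omega = (∂Q/∂x - ∂P/∂y) dx ∧ dy.
  ∂Q/∂x = 3*y
  ∂P/∂y = 0
  integrand = ∂Q/∂x - ∂P/∂y = 3*y.
Integrating over R: integral_0^1 integral_0^1 (3*y) dx dy = 3/2.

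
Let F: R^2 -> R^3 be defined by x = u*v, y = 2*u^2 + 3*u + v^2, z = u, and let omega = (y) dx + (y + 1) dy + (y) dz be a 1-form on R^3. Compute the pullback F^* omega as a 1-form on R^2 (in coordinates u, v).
F^* omega = (8*u^3 + 2*u^2*v + 20*u^2 + 4*u*v^2 + 3*u*v + 16*u + v^3 + 4*v^2 + 3) du + (2*u^3 + 4*u^2*v + 3*u^2 + u*v^2 + 6*u*v + 2*v^3 + 2*v) dv

Using F^*(f dg) = (f ∘ F) d(g ∘ F), substitute each coordinate x_i by F_i(u, v) in f_i, and replace dx_i by d F_i = (∂F_i/∂u) du + (∂F_i/∂v) dv.
  For the x component: f_1(F) = 2*u^2 + 3*u + v^2; d F_1 = (v) du + (u) dv
  For the y component: f_2(F) = 2*u^2 + 3*u + v^2 + 1; d F_2 = (4*u + 3) du + (2*v) dv
  For the z component: f_3(F) = 2*u^2 + 3*u + v^2; d F_3 = (1) du + (0) dv
Combining and collecting du, dv coefficients:
  coeff of du: 8*u^3 + 2*u^2*v + 20*u^2 + 4*u*v^2 + 3*u*v + 16*u + v^3 + 4*v^2 + 3
  coeff of dv: 2*u^3 + 4*u^2*v + 3*u^2 + u*v^2 + 6*u*v + 2*v^3 + 2*v
F^* omega = (8*u^3 + 2*u^2*v + 20*u^2 + 4*u*v^2 + 3*u*v + 16*u + v^3 + 4*v^2 + 3) du + (2*u^3 + 4*u^2*v + 3*u^2 + u*v^2 + 6*u*v + 2*v^3 + 2*v) dv.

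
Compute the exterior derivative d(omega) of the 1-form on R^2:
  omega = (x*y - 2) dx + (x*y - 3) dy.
d(omega) = (-x + y) dx ∧ dy

For a 1-form omega = sum_i f_i dx_i, the exterior derivative is
  d(omega) = sum_{i < j} (∂f_j/∂x_i - ∂f_i/∂x_j) dx_i ∧ dx_j.
  coefficient of dx ∧ dy: ∂f_2/∂x - ∂f_1/∂y = ∂(x*y - 3)/∂x - ∂(x*y - 2)/∂y = -x + y
Assembling: d(omega) = (-x + y) dx ∧ dy.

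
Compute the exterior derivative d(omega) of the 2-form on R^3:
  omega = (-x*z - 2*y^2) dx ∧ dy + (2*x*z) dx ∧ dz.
d(omega) = (-x) dx ∧ dy ∧ dz

For a 2-form omega = sum_{i<j} g_{ij} dx_i ∧ dx_j, the exterior derivative is
  d(omega) = sum_{i<j} d(g_{ij}) ∧ dx_i ∧ dx_j = sum_{i<j, k} (∂g_{ij}/∂x_k) dx_k ∧ dx_i ∧ dx_j.
Expand each term, using dx_k ∧ dx_i ∧ dx_j = sgn(permutation) dx_{(a)} ∧ dx_{(b)} ∧ dx_{(c)} with (a < b < c) sorted:
  d(-x*z - 2*y^2) includes (∂/∂z)(-x*z - 2*y^2) dz = (-x) dz, which multiplied by dx ∧ dy gives (-x) dx ∧ dy ∧ dz
Collecting like 3-forms: d(omega) = (-x) dx ∧ dy ∧ dz.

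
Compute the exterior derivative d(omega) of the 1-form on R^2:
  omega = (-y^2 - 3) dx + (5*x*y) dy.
d(omega) = (7*y) dx ∧ dy

For a 1-form omega = sum_i f_i dx_i, the exterior derivative is
  d(omega) = sum_{i < j} (∂f_j/∂x_i - ∂f_i/∂x_j) dx_i ∧ dx_j.
  coefficient of dx ∧ dy: ∂f_2/∂x - ∂f_1/∂y = ∂(5*x*y)/∂x - ∂(-y^2 - 3)/∂y = 7*y
Assembling: d(omega) = (7*y) dx ∧ dy.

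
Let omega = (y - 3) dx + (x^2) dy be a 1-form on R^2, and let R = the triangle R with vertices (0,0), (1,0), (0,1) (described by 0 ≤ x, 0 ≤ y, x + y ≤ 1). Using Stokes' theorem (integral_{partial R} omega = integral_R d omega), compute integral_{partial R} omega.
integral_(partial R) omega = -1/6

Stokes: integral_partial_R omega = integral_R d omega with d omega = (∂Q/∂x - ∂P/∂y) dx ∧ dy.
  ∂Q/∂x = 2*x
  ∂P/∂y = 1
  integrand = ∂Q/∂x - ∂P/∂y = 2*x - 1.
Integrating over R: integral_0^1 integral_0^{1-x} (2*x - 1) dy dx = -1/6.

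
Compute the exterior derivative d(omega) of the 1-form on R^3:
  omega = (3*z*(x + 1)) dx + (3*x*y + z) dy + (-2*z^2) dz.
d(omega) = (3*y) dx ∧ dy + (-3*x - 3) dx ∧ dz + (-1) dy ∧ dz

For a 1-form omega = sum_i f_i dx_i, the exterior derivative is
  d(omega) = sum_{i < j} (∂f_j/∂x_i - ∂f_i/∂x_j) dx_i ∧ dx_j.
  coefficient of dx ∧ dy: ∂f_2/∂x - ∂f_1/∂y = ∂(3*x*y + z)/∂x - ∂(3*z*(x + 1))/∂y = 3*y
  coefficient of dx ∧ dz: ∂f_3/∂x - ∂f_1/∂z = ∂(-2*z^2)/∂x - ∂(3*z*(x + 1))/∂z = -3*x - 3
  coefficient of dy ∧ dz: ∂f_3/∂y - ∂f_2/∂z = ∂(-2*z^2)/∂y - ∂(3*x*y + z)/∂z = -1
Assembling: d(omega) = (3*y) dx ∧ dy + (-3*x - 3) dx ∧ dz + (-1) dy ∧ dz.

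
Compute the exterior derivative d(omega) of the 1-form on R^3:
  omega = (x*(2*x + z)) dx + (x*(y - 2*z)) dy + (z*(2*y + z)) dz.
d(omega) = (y - 2*z) dx ∧ dy + (-x) dx ∧ dz + (2*x + 2*z) dy ∧ dz

For a 1-form omega = sum_i f_i dx_i, the exterior derivative is
  d(omega) = sum_{i < j} (∂f_j/∂x_i - ∂f_i/∂x_j) dx_i ∧ dx_j.
  coefficient of dx ∧ dy: ∂f_2/∂x - ∂f_1/∂y = ∂(x*(y - 2*z))/∂x - ∂(x*(2*x + z))/∂y = y - 2*z
  coefficient of dx ∧ dz: ∂f_3/∂x - ∂f_1/∂z = ∂(z*(2*y + z))/∂x - ∂(x*(2*x + z))/∂z = -x
  coefficient of dy ∧ dz: ∂f_3/∂y - ∂f_2/∂z = ∂(z*(2*y + z))/∂y - ∂(x*(y - 2*z))/∂z = 2*x + 2*z
Assembling: d(omega) = (y - 2*z) dx ∧ dy + (-x) dx ∧ dz + (2*x + 2*z) dy ∧ dz.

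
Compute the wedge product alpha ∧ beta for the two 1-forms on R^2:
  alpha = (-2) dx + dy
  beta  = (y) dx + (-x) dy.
alpha ∧ beta = (2*x - y) dx ∧ dy

Distribute the wedge, using dx_i ∧ dx_j = -dx_j ∧ dx_i and dx_i ∧ dx_i = 0. For each pair (i, j) with i < j, the coefficient of dx_i ∧ dx_j in alpha ∧ beta is (alpha_i * beta_j - alpha_j * beta_i). Collecting: alpha ∧ beta = (2*x - y) dx ∧ dy.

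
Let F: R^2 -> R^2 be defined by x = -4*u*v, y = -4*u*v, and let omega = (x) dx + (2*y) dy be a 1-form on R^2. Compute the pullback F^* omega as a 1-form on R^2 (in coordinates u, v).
F^* omega = (48*u*v^2) du + (48*u^2*v) dv

Using F^*(f dg) = (f ∘ F) d(g ∘ F), substitute each coordinate x_i by F_i(u, v) in f_i, and replace dx_i by d F_i = (∂F_i/∂u) du + (∂F_i/∂v) dv.
  For the x component: f_1(F) = -4*u*v; d F_1 = (-4*v) du + (-4*u) dv
  For the y component: f_2(F) = -8*u*v; d F_2 = (-4*v) du + (-4*u) dv
Combining and collecting du, dv coefficients:
  coeff of du: 48*u*v^2
  coeff of dv: 48*u^2*v
F^* omega = (48*u*v^2) du + (48*u^2*v) dv.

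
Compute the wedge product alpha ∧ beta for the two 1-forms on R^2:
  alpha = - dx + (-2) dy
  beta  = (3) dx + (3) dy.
alpha ∧ beta = (3) dx ∧ dy

Distribute the wedge, using dx_i ∧ dx_j = -dx_j ∧ dx_i and dx_i ∧ dx_i = 0. For each pair (i, j) with i < j, the coefficient of dx_i ∧ dx_j in alpha ∧ beta is (alpha_i * beta_j - alpha_j * beta_i). Collecting: alpha ∧ beta = (3) dx ∧ dy.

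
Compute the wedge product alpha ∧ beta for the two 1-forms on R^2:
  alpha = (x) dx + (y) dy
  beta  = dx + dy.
alpha ∧ beta = (x - y) dx ∧ dy

Distribute the wedge, using dx_i ∧ dx_j = -dx_j ∧ dx_i and dx_i ∧ dx_i = 0. For each pair (i, j) with i < j, the coefficient of dx_i ∧ dx_j in alpha ∧ beta is (alpha_i * beta_j - alpha_j * beta_i). Collecting: alpha ∧ beta = (x - y) dx ∧ dy.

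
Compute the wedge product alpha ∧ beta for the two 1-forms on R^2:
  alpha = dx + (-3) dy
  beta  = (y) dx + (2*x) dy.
alpha ∧ beta = (2*x + 3*y) dx ∧ dy

Distribute the wedge, using dx_i ∧ dx_j = -dx_j ∧ dx_i and dx_i ∧ dx_i = 0. For each pair (i, j) with i < j, the coefficient of dx_i ∧ dx_j in alpha ∧ beta is (alpha_i * beta_j - alpha_j * beta_i). Collecting: alpha ∧ beta = (2*x + 3*y) dx ∧ dy.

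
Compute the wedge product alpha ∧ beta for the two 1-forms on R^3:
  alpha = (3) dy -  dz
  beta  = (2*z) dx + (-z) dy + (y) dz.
alpha ∧ beta = (-6*z) dx ∧ dy + (3*y - z) dy ∧ dz + (2*z) dx ∧ dz

Distribute the wedge, using dx_i ∧ dx_j = -dx_j ∧ dx_i and dx_i ∧ dx_i = 0. For each pair (i, j) with i < j, the coefficient of dx_i ∧ dx_j in alpha ∧ beta is (alpha_i * beta_j - alpha_j * beta_i). Collecting: alpha ∧ beta = (-6*z) dx ∧ dy + (3*y - z) dy ∧ dz + (2*z) dx ∧ dz.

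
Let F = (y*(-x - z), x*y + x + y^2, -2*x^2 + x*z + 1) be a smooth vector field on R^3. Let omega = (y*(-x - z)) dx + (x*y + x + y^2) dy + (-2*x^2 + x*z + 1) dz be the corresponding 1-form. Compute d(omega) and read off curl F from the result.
d(omega) = (0) dy ∧ dz + (4*x - y - z) dz ∧ dx + (x + y + z + 1) dx ∧ dy; curl F = (0, 4*x - y - z, x + y + z + 1)

d omega = sum_{i<j} (∂f_j/∂x_i - ∂f_i/∂x_j) dx_i ∧ dx_j. Under the identification (dy ∧ dz, dz ∧ dx, dx ∧ dy) ↔ (e_x, e_y, e_z), the coefficients are exactly the components of curl F. Compute:
  ∂R/∂y - ∂Q/∂z = (0) - (0) = 0
  ∂P/∂z - ∂R/∂x = (-y) - (-4*x + z) = 4*x - y - z
  ∂Q/∂x - ∂P/∂y = (y + 1) - (-x - z) = x + y + z + 1.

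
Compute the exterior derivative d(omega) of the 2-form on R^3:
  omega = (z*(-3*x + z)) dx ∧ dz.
d(omega) = 0

For a 2-form omega = sum_{i<j} g_{ij} dx_i ∧ dx_j, the exterior derivative is
  d(omega) = sum_{i<j} d(g_{ij}) ∧ dx_i ∧ dx_j = sum_{i<j, k} (∂g_{ij}/∂x_k) dx_k ∧ dx_i ∧ dx_j.
Expand each term, using dx_k ∧ dx_i ∧ dx_j = sgn(permutation) dx_{(a)} ∧ dx_{(b)} ∧ dx_{(c)} with (a < b < c) sorted:

Collecting like 3-forms: d(omega) = 0.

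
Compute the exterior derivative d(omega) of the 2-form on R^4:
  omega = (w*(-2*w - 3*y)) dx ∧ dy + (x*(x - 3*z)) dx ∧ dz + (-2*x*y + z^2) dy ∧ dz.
d(omega) = (-4*w - 3*y) dx ∧ dy ∧ dw + (-2*y) dx ∧ dy ∧ dz

For a 2-form omega = sum_{i<j} g_{ij} dx_i ∧ dx_j, the exterior derivative is
  d(omega) = sum_{i<j} d(g_{ij}) ∧ dx_i ∧ dx_j = sum_{i<j, k} (∂g_{ij}/∂x_k) dx_k ∧ dx_i ∧ dx_j.
Expand each term, using dx_k ∧ dx_i ∧ dx_j = sgn(permutation) dx_{(a)} ∧ dx_{(b)} ∧ dx_{(c)} with (a < b < c) sorted:
  d(w*(-2*w - 3*y)) includes (∂/∂w)(w*(-2*w - 3*y)) dw = (-4*w - 3*y) dw, which multiplied by dx ∧ dy gives (-4*w - 3*y) dx ∧ dy ∧ dw
  d(-2*x*y + z^2) includes (∂/∂x)(-2*x*y + z^2) dx = (-2*y) dx, which multiplied by dy ∧ dz gives (-2*y) dx ∧ dy ∧ dz
Collecting like 3-forms: d(omega) = (-4*w - 3*y) dx ∧ dy ∧ dw + (-2*y) dx ∧ dy ∧ dz.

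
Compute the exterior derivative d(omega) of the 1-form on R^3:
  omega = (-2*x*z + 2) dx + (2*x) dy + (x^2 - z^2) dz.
d(omega) = (2) dx ∧ dy + (4*x) dx ∧ dz

For a 1-form omega = sum_i f_i dx_i, the exterior derivative is
  d(omega) = sum_{i < j} (∂f_j/∂x_i - ∂f_i/∂x_j) dx_i ∧ dx_j.
  coefficient of dx ∧ dy: ∂f_2/∂x - ∂f_1/∂y = ∂(2*x)/∂x - ∂(-2*x*z + 2)/∂y = 2
  coefficient of dx ∧ dz: ∂f_3/∂x - ∂f_1/∂z = ∂(x^2 - z^2)/∂x - ∂(-2*x*z + 2)/∂z = 4*x
Assembling: d(omega) = (2) dx ∧ dy + (4*x) dx ∧ dz.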